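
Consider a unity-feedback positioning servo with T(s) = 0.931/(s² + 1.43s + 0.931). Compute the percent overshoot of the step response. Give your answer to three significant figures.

%OS ≈ 3.12%

ω_n = √0.931 = 0.965 rad/s; ζ = 1.43/(2·0.965) = 0.741.
%OS = 100 e^{−πζ/√(1−ζ²)} with ζ = 0.741 gives 3.12%.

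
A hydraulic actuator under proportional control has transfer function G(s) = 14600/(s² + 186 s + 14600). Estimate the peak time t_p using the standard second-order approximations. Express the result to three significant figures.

Comparing the denominator to s² + 2ζω_n s + ω_n²: ω_n = √14600 = 121 rad/s, and 2ζω_n = 186 so ζ = 186/(2·121) = 0.770.
ω_d = 121·√(1 − 0.770²) = 77.1 rad/s. Then t_p = π/ω_d = 0.0407 s.

t_p ≈ 0.0407 s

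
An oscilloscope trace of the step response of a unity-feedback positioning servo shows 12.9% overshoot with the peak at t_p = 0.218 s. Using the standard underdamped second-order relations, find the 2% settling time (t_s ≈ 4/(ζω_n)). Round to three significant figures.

t_s ≈ 0.426 s

The overshoot fixes ζ = −ln(OS)/√(π²+ln²(OS)) = 0.546.
From t_p = π/ω_d, ω_d = π/0.218 = 14.4 rad/s, so ω_n = ω_d/√(1−ζ²) = 17.2 rad/s.
t_s ≈ 4/(ζω_n) = 4/(0.546·17.2) = 0.426 s.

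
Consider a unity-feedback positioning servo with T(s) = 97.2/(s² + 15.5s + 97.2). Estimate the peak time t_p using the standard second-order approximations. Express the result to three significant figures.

t_p ≈ 0.516 s

Comparing the denominator to s² + 2ζω_n s + ω_n²: ω_n = √97.2 = 9.86 rad/s, and 2ζω_n = 15.5 so ζ = 15.5/(2·9.86) = 0.786.
The damped frequency ω_d = ω_n√(1−ζ²) = 6.09 rad/s. Then t_p = π/ω_d = 0.516 s.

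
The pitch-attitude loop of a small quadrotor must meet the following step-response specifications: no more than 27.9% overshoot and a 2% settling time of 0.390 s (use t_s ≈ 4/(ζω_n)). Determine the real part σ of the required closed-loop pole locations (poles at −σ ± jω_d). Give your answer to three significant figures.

σ ≈ 10.3

The settling-time spec alone fixes σ = ζω_n = 4/t_s = 4/0.390 = 10.3.
(Overshoot then fixes ζ = 0.376 and hence ω_d = σ·√(1−ζ²)/ζ = 25.2 rad/s.)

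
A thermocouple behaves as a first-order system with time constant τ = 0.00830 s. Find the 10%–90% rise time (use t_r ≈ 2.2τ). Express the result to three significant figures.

t_r ≈ 2.2τ = 0.0183 s.

t_r ≈ 0.0183 s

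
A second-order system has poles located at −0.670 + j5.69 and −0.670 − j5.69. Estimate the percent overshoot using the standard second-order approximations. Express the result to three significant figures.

The poles are at −σ ± jω_d with σ = 0.670 and ω_d = 5.69, so ω_n = √(σ²+ω_d²) = 5.73 rad/s and ζ = σ/ω_n = 0.117.
%OS = 100·exp(−πζ/√(1−ζ²)) = 69.1%.

%OS ≈ 69.1%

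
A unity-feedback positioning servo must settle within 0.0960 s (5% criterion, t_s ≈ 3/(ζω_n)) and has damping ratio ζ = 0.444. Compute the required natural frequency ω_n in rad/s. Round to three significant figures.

Rearranging t_s ≈ 3/(ζω_n) gives ω_n = 3/(ζ·t_s) = 3/(0.444 × 0.0960) = 70.4 rad/s.

ω_n ≈ 70.4 rad/s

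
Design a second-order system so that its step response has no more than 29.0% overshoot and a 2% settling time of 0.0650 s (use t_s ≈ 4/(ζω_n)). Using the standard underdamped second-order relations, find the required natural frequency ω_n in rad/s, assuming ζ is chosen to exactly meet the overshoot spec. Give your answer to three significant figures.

From %OS = 100·exp(−πζ/√(1−ζ²)), invert to get ζ = −ln(OS)/√(π² + ln²(OS)) with OS = 0.290.
−ln 0.290 = 1.238, so ζ = 1.238/√(π² + 1.532) = 0.367.
From t_s ≈ 4/(ζω_n): ω_n = 4/(ζ·t_s) = 4/(0.367·0.0650) = 168 rad/s.

ω_n ≈ 168 rad/s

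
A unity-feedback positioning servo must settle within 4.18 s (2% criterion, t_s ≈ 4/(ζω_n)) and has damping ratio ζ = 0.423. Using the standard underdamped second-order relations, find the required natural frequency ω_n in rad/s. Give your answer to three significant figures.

ω_n ≈ 2.26 rad/s

Rearranging t_s ≈ 4/(ζω_n) gives ω_n = 4/(ζ·t_s) = 4/(0.423 × 4.18) = 2.26 rad/s.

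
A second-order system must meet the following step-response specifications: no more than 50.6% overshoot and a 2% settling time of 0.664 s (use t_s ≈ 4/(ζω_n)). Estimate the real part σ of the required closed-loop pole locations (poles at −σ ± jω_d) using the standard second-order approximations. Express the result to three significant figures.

The settling-time spec alone fixes σ = ζω_n = 4/t_s = 4/0.664 = 6.02.
(Overshoot then fixes ζ = 0.212 and hence ω_d = σ·√(1−ζ²)/ζ = 27.8 rad/s.)

σ ≈ 6.02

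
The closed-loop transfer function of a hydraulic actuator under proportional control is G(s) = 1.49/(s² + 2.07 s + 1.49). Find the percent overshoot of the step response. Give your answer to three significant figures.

Comparing the denominator to s² + 2ζω_n s + ω_n²: ω_n = √1.49 = 1.22 rad/s, and 2ζω_n = 2.07 so ζ = 2.07/(2·1.22) = 0.848.
Overshoot: exp(−π·0.848/√(1−0.848²)) = 0.00657, i.e. 0.657%.

%OS ≈ 0.657%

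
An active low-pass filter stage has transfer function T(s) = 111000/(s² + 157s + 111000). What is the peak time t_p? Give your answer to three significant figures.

t_p ≈ 0.00970 s

Comparing the denominator to s² + 2ζω_n s + ω_n²: ω_n = √111000 = 333 rad/s, and 2ζω_n = 157 so ζ = 157/(2·333) = 0.236.
The damped frequency ω_d = ω_n√(1−ζ²) = 324 rad/s. Then t_p = π/ω_d = 0.00970 s.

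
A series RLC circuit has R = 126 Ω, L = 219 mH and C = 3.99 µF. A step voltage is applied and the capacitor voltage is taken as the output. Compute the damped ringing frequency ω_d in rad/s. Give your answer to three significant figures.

ω_d ≈ 1030 rad/s

For a series RLC circuit (capacitor voltage as output), ω_n = 1/√(LC) = 1/√(219 mH · 3.99 µF) = 1070 rad/s.
ζ = (R/2)·√(C/L) = (126/2)·√(3.99 µF/219 mH) = 0.269.
ω_d = ω_n√(1−ζ²) = 1030 rad/s.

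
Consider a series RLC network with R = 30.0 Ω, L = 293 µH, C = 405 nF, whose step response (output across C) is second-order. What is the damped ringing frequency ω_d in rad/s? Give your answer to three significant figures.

ω_d ≈ 76200 rad/s

For a series RLC circuit (capacitor voltage as output), ω_n = 1/√(LC) = 1/√(293 µH · 405 nF) = 91800 rad/s.
ζ = (R/2)·√(C/L) = (30.0/2)·√(405 nF/293 µH) = 0.558.
ω_d = 91800·√(1 − 0.558²) = 76200 rad/s.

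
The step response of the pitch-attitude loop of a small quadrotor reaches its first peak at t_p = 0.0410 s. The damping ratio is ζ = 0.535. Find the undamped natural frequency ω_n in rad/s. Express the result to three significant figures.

Peak time t_p = π/ω_d, so ω_d = π/t_p = π/0.0410 = 76.6 rad/s.
ω_n = ω_d/√(1−ζ²) = 76.6/√0.714 = 90.7 rad/s.

ω_n ≈ 90.7 rad/s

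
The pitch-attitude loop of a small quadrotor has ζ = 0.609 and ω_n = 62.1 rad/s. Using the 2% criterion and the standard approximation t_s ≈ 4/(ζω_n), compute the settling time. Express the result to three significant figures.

t_s ≈ 4/(ζω_n) = 4/(0.609 × 62.1) = 0.106 s.

t_s ≈ 0.106 s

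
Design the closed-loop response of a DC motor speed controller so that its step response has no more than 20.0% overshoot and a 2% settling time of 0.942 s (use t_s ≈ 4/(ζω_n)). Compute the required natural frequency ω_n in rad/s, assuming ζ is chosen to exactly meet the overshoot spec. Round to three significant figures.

ω_n ≈ 9.31 rad/s

Inverting the overshoot relation: ζ = |ln 0.200|/√(π² + ln²0.200) = 0.456.
Then ω_n = 4/(ζ t_s) = 4/(0.456 × 0.942) = 9.31 rad/s.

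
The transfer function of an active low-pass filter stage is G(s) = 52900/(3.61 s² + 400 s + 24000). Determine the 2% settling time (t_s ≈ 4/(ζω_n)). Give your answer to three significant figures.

Dividing through by 3.61: denominator becomes s² + 110.8 s + 6648.
So ω_n = √6648 = 81.5 rad/s and ζ = 110.8/(2·81.5) = 0.679.
t_s ≈ 4/(ζω_n) = 0.0722 s.

t_s ≈ 0.0722 s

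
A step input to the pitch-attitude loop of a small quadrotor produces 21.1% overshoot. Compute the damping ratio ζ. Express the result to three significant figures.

ζ = −ln(OS)/√(π² + (ln OS)²). With OS = 0.211, ln OS = −1.556 and ζ = 1.556/3.506 = 0.444.

ζ ≈ 0.444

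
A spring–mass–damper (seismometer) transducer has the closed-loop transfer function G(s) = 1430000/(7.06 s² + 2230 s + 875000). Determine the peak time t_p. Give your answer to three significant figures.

Dividing through by 7.06: denominator becomes s² + 315.9 s + 123900.
So ω_n = √123900 = 352 rad/s and ζ = 315.9/(2·352) = 0.449.
ω_d = 352·√(1 − 0.449²) = 315 rad/s. t_p = π/ω_d = 0.00998 s.

t_p ≈ 0.00998 s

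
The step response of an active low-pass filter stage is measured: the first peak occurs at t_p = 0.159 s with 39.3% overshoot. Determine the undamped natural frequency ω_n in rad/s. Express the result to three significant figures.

From the overshoot, ζ = −ln(OS)/√(π²+ln²(OS)) = 0.285.
t_p = π/ω_d ⇒ ω_d = 19.8 rad/s; then ω_n = ω_d/√(1−ζ²) = 20.6 rad/s.

ω_n ≈ 20.6 rad/s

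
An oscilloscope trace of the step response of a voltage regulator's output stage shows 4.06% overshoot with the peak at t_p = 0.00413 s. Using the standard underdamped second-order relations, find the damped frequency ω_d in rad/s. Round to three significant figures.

t_p = π/ω_d, so ω_d = π/0.00413 = 761 rad/s.

ω_d ≈ 761 rad/s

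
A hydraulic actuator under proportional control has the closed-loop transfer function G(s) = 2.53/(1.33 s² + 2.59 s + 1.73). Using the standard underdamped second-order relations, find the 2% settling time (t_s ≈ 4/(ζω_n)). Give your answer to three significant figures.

Dividing through by 1.33: denominator becomes s² + 1.947 s + 1.301.
So ω_n = √1.301 = 1.14 rad/s and ζ = 1.947/(2·1.14) = 0.854.
t_s ≈ 4/(ζω_n) = 4.11 s.

t_s ≈ 4.11 s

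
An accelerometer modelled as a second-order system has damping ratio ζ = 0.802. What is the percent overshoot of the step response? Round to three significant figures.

For an underdamped second-order system, %OS = 100·exp(−πζ/√(1−ζ²)).
πζ/√(1−ζ²) = π·0.802/√(1−0.643) = 4.218, so %OS = 100·e^(−4.218) = 1.47%.

%OS ≈ 1.47%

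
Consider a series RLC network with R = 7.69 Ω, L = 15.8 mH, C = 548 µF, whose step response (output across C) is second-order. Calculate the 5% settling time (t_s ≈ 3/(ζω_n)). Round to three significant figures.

For a series RLC circuit (capacitor voltage as output), ω_n = 1/√(LC) = 1/√(15.8 mH · 548 µF) = 340 rad/s.
ζ = (R/2)·√(C/L) = (7.69/2)·√(548 µF/15.8 mH) = 0.716.
t_s ≈ 3/(ζω_n) = 0.0123 s.

t_s ≈ 0.0123 s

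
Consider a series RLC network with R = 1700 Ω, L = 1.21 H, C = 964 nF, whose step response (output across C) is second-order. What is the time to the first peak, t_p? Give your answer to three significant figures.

t_p ≈ 0.00521 s

For a series RLC circuit (capacitor voltage as output), ω_n = 1/√(LC) = 1/√(1.21 H · 964 nF) = 926 rad/s.
ζ = (R/2)·√(C/L) = (1700/2)·√(964 nF/1.21 H) = 0.759.
ω_d = 926·√(1 − 0.759²) = 603 rad/s. t_p = π/ω_d = 0.00521 s.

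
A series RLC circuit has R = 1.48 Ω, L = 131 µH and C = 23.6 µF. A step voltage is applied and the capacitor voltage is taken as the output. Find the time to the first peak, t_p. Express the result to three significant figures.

t_p ≈ 0.000184 s

For a series RLC circuit (capacitor voltage as output), ω_n = 1/√(LC) = 1/√(131 µH · 23.6 µF) = 18000 rad/s.
ζ = (R/2)·√(C/L) = (1.48/2)·√(23.6 µF/131 µH) = 0.314.
ω_d = ω_n√(1−ζ²) = 17100 rad/s. t_p = π/ω_d = 0.000184 s.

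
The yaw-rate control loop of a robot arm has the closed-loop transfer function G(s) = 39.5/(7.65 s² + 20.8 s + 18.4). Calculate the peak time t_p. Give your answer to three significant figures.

Dividing through by 7.65: denominator becomes s² + 2.719 s + 2.405.
So ω_n = √2.405 = 1.55 rad/s and ζ = 2.719/(2·1.55) = 0.877.
The damped frequency ω_d = ω_n√(1−ζ²) = 0.746 rad/s. t_p = π/ω_d = 4.21 s.

t_p ≈ 4.21 s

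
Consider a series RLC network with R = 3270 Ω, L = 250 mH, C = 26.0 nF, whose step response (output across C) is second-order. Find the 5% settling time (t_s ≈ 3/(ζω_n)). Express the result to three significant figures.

For a series RLC circuit (capacitor voltage as output), ω_n = 1/√(LC) = 1/√(250 mH · 26.0 nF) = 12400 rad/s.
ζ = (R/2)·√(C/L) = (3270/2)·√(26.0 nF/250 mH) = 0.527.
t_s ≈ 3/(ζω_n) = 0.000459 s.

t_s ≈ 0.000459 s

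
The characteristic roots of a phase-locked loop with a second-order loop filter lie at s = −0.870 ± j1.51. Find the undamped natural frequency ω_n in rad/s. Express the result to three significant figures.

With σ = 0.870, ω_d = 1.51: ω_n = √(σ²+ω_d²) = 1.74 rad/s, ζ = σ/ω_n = 0.499.

ω_n ≈ 1.74 rad/s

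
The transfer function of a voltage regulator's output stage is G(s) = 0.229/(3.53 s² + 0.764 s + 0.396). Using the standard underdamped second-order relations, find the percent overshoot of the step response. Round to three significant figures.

%OS ≈ 34.2%

Dividing through by 3.53: denominator becomes s² + 0.2164 s + 0.1122.
So ω_n = √0.1122 = 0.335 rad/s and ζ = 0.2164/(2·0.335) = 0.323.
Overshoot: exp(−π·0.323/√(1−0.323²)) = 0.342, i.e. 34.2%.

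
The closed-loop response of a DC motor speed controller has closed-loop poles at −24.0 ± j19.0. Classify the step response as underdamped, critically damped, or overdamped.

underdamped

Since the poles form a complex-conjugate pair with nonzero imaginary part, the response is underdamped.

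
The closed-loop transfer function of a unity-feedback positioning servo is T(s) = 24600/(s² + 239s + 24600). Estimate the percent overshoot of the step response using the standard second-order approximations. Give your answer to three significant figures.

Matching coefficients with s² + 2ζω_n s + ω_n² gives ω_n² = 24600 ⇒ ω_n = 157 rad/s, and ζ = 239/(2ω_n) = 0.762.
Overshoot: exp(−π·0.762/√(1−0.762²)) = 0.0248, i.e. 2.48%.

%OS ≈ 2.48%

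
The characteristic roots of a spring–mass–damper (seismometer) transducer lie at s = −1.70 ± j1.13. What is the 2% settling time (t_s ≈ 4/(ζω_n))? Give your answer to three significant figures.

For poles at −σ ± jω_d, ζω_n = σ = 1.70, so t_s ≈ 4/σ = 2.35 s.

t_s ≈ 2.35 s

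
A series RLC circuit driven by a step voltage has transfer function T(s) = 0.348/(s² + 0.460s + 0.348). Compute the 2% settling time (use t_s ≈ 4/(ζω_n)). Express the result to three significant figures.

t_s ≈ 17.4 s

Matching coefficients with s² + 2ζω_n s + ω_n² gives ω_n² = 0.348 ⇒ ω_n = 0.590 rad/s, and ζ = 0.460/(2ω_n) = 0.390.
t_s ≈ 4/(ζω_n) = 4/(0.390·0.590) = 17.4 s.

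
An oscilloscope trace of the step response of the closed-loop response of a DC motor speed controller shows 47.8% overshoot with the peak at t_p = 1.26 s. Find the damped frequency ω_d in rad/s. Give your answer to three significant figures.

ω_d ≈ 2.49 rad/s

t_p = π/ω_d, so ω_d = π/1.26 = 2.49 rad/s.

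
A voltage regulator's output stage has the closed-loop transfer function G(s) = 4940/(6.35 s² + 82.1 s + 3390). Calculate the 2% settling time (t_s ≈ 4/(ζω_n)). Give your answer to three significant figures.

t_s ≈ 0.619 s

Dividing through by 6.35: denominator becomes s² + 12.93 s + 533.9.
So ω_n = √533.9 = 23.1 rad/s and ζ = 12.93/(2·23.1) = 0.280.
t_s ≈ 4/(ζω_n) = 0.619 s.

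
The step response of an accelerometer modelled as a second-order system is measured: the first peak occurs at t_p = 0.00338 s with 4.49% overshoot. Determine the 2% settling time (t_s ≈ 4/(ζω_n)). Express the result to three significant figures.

From the overshoot, ζ = −ln(OS)/√(π²+ln²(OS)) = 0.703.
From t_p = π/ω_d, ω_d = π/0.00338 = 929 rad/s, so ω_n = ω_d/√(1−ζ²) = 1310 rad/s.
t_s ≈ 4/(ζω_n) = 4/(0.703·1310) = 0.00436 s.

t_s ≈ 0.00436 s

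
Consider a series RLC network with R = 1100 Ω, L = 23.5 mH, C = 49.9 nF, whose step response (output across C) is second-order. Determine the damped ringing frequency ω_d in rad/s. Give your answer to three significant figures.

ω_d ≈ 17500 rad/s

For a series RLC circuit (capacitor voltage as output), ω_n = 1/√(LC) = 1/√(23.5 mH · 49.9 nF) = 29200 rad/s.
ζ = (R/2)·√(C/L) = (1100/2)·√(49.9 nF/23.5 mH) = 0.801.
ω_d = 29200·√(1 − 0.801²) = 17500 rad/s.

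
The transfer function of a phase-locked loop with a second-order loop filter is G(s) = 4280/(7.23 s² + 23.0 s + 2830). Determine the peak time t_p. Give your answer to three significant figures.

Dividing through by 7.23: denominator becomes s² + 3.181 s + 391.4.
So ω_n = √391.4 = 19.8 rad/s and ζ = 3.181/(2·19.8) = 0.0804.
ω_d = ω_n√(1−ζ²) = 19.7 rad/s. t_p = π/ω_d = 0.159 s.

t_p ≈ 0.159 s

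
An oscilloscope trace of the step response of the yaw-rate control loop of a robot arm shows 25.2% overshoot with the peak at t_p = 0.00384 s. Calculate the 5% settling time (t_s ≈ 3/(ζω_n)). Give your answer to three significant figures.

ζ from %OS: ζ = |ln 0.252|/√(π²+ln²0.252) = 0.402.
t_p = π/ω_d ⇒ ω_d = 818 rad/s; then ω_n = ω_d/√(1−ζ²) = 893 rad/s.
t_s ≈ 3/(ζω_n) = 3/(0.402·893) = 0.00836 s.

t_s ≈ 0.00836 s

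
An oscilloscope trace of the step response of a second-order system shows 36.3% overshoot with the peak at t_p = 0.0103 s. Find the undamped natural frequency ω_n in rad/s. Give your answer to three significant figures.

From the overshoot, ζ = −ln(OS)/√(π²+ln²(OS)) = 0.307.
From t_p = π/ω_d, ω_d = π/0.0103 = 305 rad/s, so ω_n = ω_d/√(1−ζ²) = 320 rad/s.

ω_n ≈ 320 rad/s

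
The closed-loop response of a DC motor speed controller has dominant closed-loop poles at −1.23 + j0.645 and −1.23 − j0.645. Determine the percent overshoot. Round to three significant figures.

The poles are at −σ ± jω_d with σ = 1.23 and ω_d = 0.645, so ω_n = √(σ²+ω_d²) = 1.39 rad/s and ζ = σ/ω_n = 0.886.
%OS = 100 e^{−πζ/√(1−ζ²)} with ζ = 0.886 gives 0.250%.

%OS ≈ 0.250%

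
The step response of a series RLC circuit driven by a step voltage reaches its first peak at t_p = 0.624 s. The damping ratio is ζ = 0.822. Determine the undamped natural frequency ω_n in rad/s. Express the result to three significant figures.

Peak time t_p = π/ω_d, so ω_d = π/t_p = π/0.624 = 5.03 rad/s.
ω_n = ω_d/√(1−ζ²) = 5.03/√0.324 = 8.84 rad/s.

ω_n ≈ 8.84 rad/s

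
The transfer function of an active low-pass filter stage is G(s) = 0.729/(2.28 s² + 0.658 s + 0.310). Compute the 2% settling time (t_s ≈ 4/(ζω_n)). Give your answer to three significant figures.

Dividing through by 2.28: denominator becomes s² + 0.2886 s + 0.1360.
So ω_n = √0.1360 = 0.369 rad/s and ζ = 0.2886/(2·0.369) = 0.391.
t_s ≈ 4/(ζω_n) = 27.7 s.

t_s ≈ 27.7 s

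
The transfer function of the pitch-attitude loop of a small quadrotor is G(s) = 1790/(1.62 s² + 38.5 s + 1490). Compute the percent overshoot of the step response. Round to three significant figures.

Dividing through by 1.62: denominator becomes s² + 23.77 s + 919.8.
So ω_n = √919.8 = 30.3 rad/s and ζ = 23.77/(2·30.3) = 0.392.
%OS = 100·exp(−πζ/√(1−ζ²)) = 26.2%.

%OS ≈ 26.2%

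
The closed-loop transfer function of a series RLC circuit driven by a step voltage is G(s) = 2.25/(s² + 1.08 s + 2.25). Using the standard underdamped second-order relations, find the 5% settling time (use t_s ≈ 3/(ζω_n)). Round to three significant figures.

ω_n = √2.25 = 1.50 rad/s; ζ = 1.08/(2·1.50) = 0.360.
t_s ≈ 3/(ζω_n) = 3/(0.360·1.50) = 5.56 s.

t_s ≈ 5.56 s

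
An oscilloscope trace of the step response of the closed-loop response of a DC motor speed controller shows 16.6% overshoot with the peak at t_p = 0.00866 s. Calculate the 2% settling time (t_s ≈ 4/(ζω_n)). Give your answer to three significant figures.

t_s ≈ 0.0193 s

ζ from %OS: ζ = |ln 0.166|/√(π²+ln²0.166) = 0.496.
From t_p = π/ω_d, ω_d = π/0.00866 = 363 rad/s, so ω_n = ω_d/√(1−ζ²) = 418 rad/s.
t_s ≈ 4/(ζω_n) = 4/(0.496·418) = 0.0193 s.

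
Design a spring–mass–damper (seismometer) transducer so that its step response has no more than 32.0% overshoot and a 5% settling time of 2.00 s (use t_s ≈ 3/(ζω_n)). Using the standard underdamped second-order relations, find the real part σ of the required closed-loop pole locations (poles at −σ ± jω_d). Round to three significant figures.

σ ≈ 1.50

The settling-time spec alone fixes σ = ζω_n = 3/t_s = 3/2.00 = 1.50.
(Overshoot then fixes ζ = 0.341 and hence ω_d = σ·√(1−ζ²)/ζ = 4.14 rad/s.)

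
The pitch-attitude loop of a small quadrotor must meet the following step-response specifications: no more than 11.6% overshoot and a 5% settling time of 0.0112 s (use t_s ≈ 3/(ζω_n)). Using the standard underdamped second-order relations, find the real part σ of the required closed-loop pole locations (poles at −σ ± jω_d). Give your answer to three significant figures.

σ ≈ 268

The settling-time spec alone fixes σ = ζω_n = 3/t_s = 3/0.0112 = 268.
(Overshoot then fixes ζ = 0.566 and hence ω_d = σ·√(1−ζ²)/ζ = 391 rad/s.)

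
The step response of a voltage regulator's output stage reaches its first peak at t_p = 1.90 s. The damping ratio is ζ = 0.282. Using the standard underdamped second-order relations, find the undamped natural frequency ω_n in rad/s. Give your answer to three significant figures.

ω_n ≈ 1.72 rad/s

Peak time t_p = π/ω_d, so ω_d = π/t_p = π/1.90 = 1.65 rad/s.
ω_n = ω_d/√(1−ζ²) = 1.65/√0.920 = 1.72 rad/s.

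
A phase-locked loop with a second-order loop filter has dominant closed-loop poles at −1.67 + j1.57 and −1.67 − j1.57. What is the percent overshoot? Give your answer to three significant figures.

|pole| = ω_n = √(1.67² + 1.57²) = 2.29 rad/s; ζ = cos θ = σ/ω_n = 0.729.
%OS = 100·exp(−πζ/√(1−ζ²)) = 3.54%.

%OS ≈ 3.54%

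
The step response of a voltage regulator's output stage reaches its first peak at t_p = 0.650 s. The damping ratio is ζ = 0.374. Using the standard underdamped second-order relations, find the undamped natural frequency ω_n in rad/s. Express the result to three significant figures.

ω_n ≈ 5.21 rad/s

Peak time t_p = π/ω_d, so ω_d = π/t_p = π/0.650 = 4.83 rad/s.
ω_n = ω_d/√(1−ζ²) = 4.83/√0.860 = 5.21 rad/s.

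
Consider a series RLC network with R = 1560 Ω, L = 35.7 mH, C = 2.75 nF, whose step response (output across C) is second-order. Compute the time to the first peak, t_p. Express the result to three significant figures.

t_p ≈ 0.0000319 s

For a series RLC circuit (capacitor voltage as output), ω_n = 1/√(LC) = 1/√(35.7 mH · 2.75 nF) = 101000 rad/s.
ζ = (R/2)·√(C/L) = (1560/2)·√(2.75 nF/35.7 mH) = 0.216.
ω_d = ω_n√(1−ζ²) = 98500 rad/s. t_p = π/ω_d = 0.0000319 s.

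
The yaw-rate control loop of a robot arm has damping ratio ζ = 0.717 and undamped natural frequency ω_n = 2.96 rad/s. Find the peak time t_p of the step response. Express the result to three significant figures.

The damped frequency is ω_d = ω_n√(1−ζ²) = 2.96·√(1−0.514) = 2.06 rad/s.
Peak time t_p = π/ω_d = π/2.06 = 1.52 s.

t_p ≈ 1.52 s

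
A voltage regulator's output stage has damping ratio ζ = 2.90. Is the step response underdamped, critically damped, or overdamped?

overdamped

Since ζ = 2.90 > 1, the system is overdamped.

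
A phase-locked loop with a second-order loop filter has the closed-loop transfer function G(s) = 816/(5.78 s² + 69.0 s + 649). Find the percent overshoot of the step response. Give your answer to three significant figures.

%OS ≈ 11.7%

Dividing through by 5.78: denominator becomes s² + 11.94 s + 112.3.
So ω_n = √112.3 = 10.6 rad/s and ζ = 11.94/(2·10.6) = 0.563.
%OS = 100·exp(−πζ/√(1−ζ²)) = 11.7%.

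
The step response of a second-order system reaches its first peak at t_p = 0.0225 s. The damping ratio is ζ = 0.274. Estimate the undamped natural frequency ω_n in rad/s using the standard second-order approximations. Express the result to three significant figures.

Peak time t_p = π/ω_d, so ω_d = π/t_p = π/0.0225 = 140 rad/s.
ω_n = ω_d/√(1−ζ²) = 140/√0.925 = 145 rad/s.

ω_n ≈ 145 rad/s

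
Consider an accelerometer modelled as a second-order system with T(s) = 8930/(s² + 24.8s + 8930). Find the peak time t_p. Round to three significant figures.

t_p ≈ 0.0335 s

Matching coefficients with s² + 2ζω_n s + ω_n² gives ω_n² = 8930 ⇒ ω_n = 94.5 rad/s, and ζ = 24.8/(2ω_n) = 0.131.
ω_d = ω_n√(1−ζ²) = 93.7 rad/s. Then t_p = π/ω_d = 0.0335 s.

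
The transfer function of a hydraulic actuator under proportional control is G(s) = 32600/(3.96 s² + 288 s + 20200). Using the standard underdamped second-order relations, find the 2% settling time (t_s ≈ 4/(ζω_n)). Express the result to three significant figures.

t_s ≈ 0.110 s

Dividing through by 3.96: denominator becomes s² + 72.73 s + 5101.
So ω_n = √5101 = 71.4 rad/s and ζ = 72.73/(2·71.4) = 0.509.
t_s ≈ 4/(ζω_n) = 0.110 s.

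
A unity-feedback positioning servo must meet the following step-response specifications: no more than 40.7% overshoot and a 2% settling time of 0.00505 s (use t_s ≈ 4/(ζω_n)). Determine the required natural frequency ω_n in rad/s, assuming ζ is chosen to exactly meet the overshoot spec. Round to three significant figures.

From %OS = 100·exp(−πζ/√(1−ζ²)), invert to get ζ = −ln(OS)/√(π² + ln²(OS)) with OS = 0.407.
−ln 0.407 = 0.8989, so ζ = 0.8989/√(π² + 0.8081) = 0.275.
Then ω_n = 4/(ζ t_s) = 4/(0.275 × 0.00505) = 2880 rad/s.

ω_n ≈ 2880 rad/s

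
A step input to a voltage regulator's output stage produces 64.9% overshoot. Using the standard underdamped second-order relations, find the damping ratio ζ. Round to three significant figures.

ζ ≈ 0.136

From %OS = 100·exp(−πζ/√(1−ζ²)), invert to get ζ = −ln(OS)/√(π² + ln²(OS)) with OS = 0.649.
−ln 0.649 = 0.4323, so ζ = 0.4323/√(π² + 0.1869) = 0.136.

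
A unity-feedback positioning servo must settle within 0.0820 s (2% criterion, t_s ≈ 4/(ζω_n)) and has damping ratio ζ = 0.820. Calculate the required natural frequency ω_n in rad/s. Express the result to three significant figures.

ω_n ≈ 59.5 rad/s

Rearranging t_s ≈ 4/(ζω_n) gives ω_n = 4/(ζ·t_s) = 4/(0.820 × 0.0820) = 59.5 rad/s.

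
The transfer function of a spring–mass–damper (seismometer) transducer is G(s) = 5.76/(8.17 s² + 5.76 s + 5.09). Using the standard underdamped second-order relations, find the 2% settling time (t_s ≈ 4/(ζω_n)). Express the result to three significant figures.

Dividing through by 8.17: denominator becomes s² + 0.7050 s + 0.6230.
So ω_n = √0.6230 = 0.789 rad/s and ζ = 0.7050/(2·0.789) = 0.447.
t_s ≈ 4/(ζω_n) = 11.3 s.

t_s ≈ 11.3 s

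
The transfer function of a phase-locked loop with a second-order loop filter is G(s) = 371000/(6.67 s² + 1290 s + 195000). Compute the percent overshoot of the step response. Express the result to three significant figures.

%OS ≈ 11.6%

Dividing through by 6.67: denominator becomes s² + 193.4 s + 29240.
So ω_n = √29240 = 171 rad/s and ζ = 193.4/(2·171) = 0.566.
%OS = 100 e^{−πζ/√(1−ζ²)} with ζ = 0.566 gives 11.6%.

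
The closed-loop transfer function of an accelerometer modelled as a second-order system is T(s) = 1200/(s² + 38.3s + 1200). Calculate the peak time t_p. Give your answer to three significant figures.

t_p ≈ 0.109 s

ω_n = √1200 = 34.6 rad/s; ζ = 38.3/(2·34.6) = 0.553.
The damped frequency ω_d = ω_n√(1−ζ²) = 28.9 rad/s. Then t_p = π/ω_d = 0.109 s.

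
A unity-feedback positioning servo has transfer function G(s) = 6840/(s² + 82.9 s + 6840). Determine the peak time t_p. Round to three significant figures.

ω_n = √6840 = 82.7 rad/s; ζ = 82.9/(2·82.7) = 0.501.
The damped frequency ω_d = ω_n√(1−ζ²) = 71.6 rad/s. Then t_p = π/ω_d = 0.0439 s.

t_p ≈ 0.0439 s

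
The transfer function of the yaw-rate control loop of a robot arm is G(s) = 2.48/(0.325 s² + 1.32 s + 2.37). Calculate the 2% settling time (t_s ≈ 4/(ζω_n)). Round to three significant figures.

t_s ≈ 1.97 s

Dividing through by 0.325: denominator becomes s² + 4.062 s + 7.292.
So ω_n = √7.292 = 2.70 rad/s and ζ = 4.062/(2·2.70) = 0.752.
t_s ≈ 4/(ζω_n) = 1.97 s.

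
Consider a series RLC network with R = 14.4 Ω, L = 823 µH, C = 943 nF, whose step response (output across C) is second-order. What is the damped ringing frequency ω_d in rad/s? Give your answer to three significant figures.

For a series RLC circuit (capacitor voltage as output), ω_n = 1/√(LC) = 1/√(823 µH · 943 nF) = 35900 rad/s.
ζ = (R/2)·√(C/L) = (14.4/2)·√(943 nF/823 µH) = 0.244.
The damped frequency ω_d = ω_n√(1−ζ²) = 34800 rad/s.

ω_d ≈ 34800 rad/s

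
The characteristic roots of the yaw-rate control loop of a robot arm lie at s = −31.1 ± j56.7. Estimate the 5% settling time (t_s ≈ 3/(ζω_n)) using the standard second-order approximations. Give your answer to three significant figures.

t_s ≈ 0.0965 s

For poles at −σ ± jω_d, ζω_n = σ = 31.1, so t_s ≈ 3/σ = 0.0965 s.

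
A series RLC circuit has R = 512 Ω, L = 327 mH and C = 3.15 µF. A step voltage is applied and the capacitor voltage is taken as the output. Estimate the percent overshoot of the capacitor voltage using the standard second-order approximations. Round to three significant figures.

For a series RLC circuit (capacitor voltage as output), ω_n = 1/√(LC) = 1/√(327 mH · 3.15 µF) = 985 rad/s.
ζ = (R/2)·√(C/L) = (512/2)·√(3.15 µF/327 mH) = 0.795.
%OS = 100 e^{−πζ/√(1−ζ²)} with ζ = 0.795 gives 1.64%.

%OS ≈ 1.64%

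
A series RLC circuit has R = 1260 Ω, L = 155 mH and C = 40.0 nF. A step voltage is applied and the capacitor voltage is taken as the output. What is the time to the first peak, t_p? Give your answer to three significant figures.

t_p ≈ 0.000261 s

For a series RLC circuit (capacitor voltage as output), ω_n = 1/√(LC) = 1/√(155 mH · 40.0 nF) = 12700 rad/s.
ζ = (R/2)·√(C/L) = (1260/2)·√(40.0 nF/155 mH) = 0.320.
ω_d = ω_n√(1−ζ²) = 12000 rad/s. t_p = π/ω_d = 0.000261 s.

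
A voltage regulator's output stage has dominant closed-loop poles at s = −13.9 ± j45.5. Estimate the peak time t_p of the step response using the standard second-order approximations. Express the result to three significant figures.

t_p = π/ω_d with ω_d = 45.5 (the imaginary part), so t_p = 0.0690 s.

t_p ≈ 0.0690 s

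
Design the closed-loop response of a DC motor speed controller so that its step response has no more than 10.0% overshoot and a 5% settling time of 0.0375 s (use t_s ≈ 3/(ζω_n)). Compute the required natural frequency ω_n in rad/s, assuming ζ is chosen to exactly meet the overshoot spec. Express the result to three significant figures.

Inverting the overshoot relation: ζ = |ln 0.100|/√(π² + ln²0.100) = 0.591.
From t_s ≈ 3/(ζω_n): ω_n = 3/(ζ·t_s) = 3/(0.591·0.0375) = 135 rad/s.

ω_n ≈ 135 rad/s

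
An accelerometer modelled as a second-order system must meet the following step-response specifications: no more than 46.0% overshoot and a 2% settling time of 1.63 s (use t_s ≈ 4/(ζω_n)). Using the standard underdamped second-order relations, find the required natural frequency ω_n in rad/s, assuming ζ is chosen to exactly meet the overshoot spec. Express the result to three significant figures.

From %OS = 100·exp(−πζ/√(1−ζ²)), invert to get ζ = −ln(OS)/√(π² + ln²(OS)) with OS = 0.460.
−ln 0.460 = 0.7765, so ζ = 0.7765/√(π² + 0.6030) = 0.240.
From t_s ≈ 4/(ζω_n): ω_n = 4/(ζ·t_s) = 4/(0.240·1.63) = 10.2 rad/s.

ω_n ≈ 10.2 rad/s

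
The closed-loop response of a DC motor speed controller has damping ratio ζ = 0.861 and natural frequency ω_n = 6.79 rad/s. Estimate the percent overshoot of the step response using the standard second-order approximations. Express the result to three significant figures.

For an underdamped second-order system, %OS = 100·exp(−πζ/√(1−ζ²)).
πζ/√(1−ζ²) = π·0.861/√(1−0.741) = 5.318, so %OS = 100·e^(−5.318) = 0.490%.

%OS ≈ 0.490%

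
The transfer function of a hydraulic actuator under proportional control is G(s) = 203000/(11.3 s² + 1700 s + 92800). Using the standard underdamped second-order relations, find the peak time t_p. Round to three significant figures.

Dividing through by 11.3: denominator becomes s² + 150.4 s + 8212.
So ω_n = √8212 = 90.6 rad/s and ζ = 150.4/(2·90.6) = 0.830.
ω_d = 90.6·√(1 − 0.830²) = 50.5 rad/s. t_p = π/ω_d = 0.0622 s.

t_p ≈ 0.0622 s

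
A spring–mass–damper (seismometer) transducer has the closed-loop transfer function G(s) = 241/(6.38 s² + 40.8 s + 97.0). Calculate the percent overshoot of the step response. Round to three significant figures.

Dividing through by 6.38: denominator becomes s² + 6.395 s + 15.20.
So ω_n = √15.20 = 3.90 rad/s and ζ = 6.395/(2·3.90) = 0.820.
%OS = 100·exp(−πζ/√(1−ζ²)) = 1.11%.

%OS ≈ 1.11%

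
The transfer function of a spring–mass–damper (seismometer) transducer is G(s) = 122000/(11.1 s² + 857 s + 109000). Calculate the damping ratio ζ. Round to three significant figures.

ζ ≈ 0.390

Dividing through by 11.1: denominator becomes s² + 77.21 s + 9820.
So ω_n = √9820 = 99.1 rad/s and ζ = 77.21/(2·99.1) = 0.390.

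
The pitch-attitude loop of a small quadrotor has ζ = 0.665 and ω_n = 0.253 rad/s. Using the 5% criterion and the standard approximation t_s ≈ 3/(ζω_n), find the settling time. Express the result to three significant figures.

t_s ≈ 17.8 s

t_s ≈ 3/(ζω_n) = 3/(0.665 × 0.253) = 17.8 s.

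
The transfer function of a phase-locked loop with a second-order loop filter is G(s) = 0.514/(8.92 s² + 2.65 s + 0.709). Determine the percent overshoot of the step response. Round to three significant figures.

Dividing through by 8.92: denominator becomes s² + 0.2971 s + 0.07948.
So ω_n = √0.07948 = 0.282 rad/s and ζ = 0.2971/(2·0.282) = 0.527.
%OS = 100·exp(−πζ/√(1−ζ²)) = 14.3%.

%OS ≈ 14.3%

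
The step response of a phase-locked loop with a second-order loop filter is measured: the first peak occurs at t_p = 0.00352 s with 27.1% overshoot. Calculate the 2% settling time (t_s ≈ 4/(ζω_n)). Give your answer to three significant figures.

t_s ≈ 0.0108 s

From the overshoot, ζ = −ln(OS)/√(π²+ln²(OS)) = 0.384.
t_p = π/ω_d ⇒ ω_d = 892 rad/s; then ω_n = ω_d/√(1−ζ²) = 967 rad/s.
t_s ≈ 4/(ζω_n) = 4/(0.384·967) = 0.0108 s.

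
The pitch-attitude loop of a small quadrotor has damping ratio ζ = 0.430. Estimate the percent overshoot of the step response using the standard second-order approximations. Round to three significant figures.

%OS ≈ 22.4%

For an underdamped second-order system, %OS = 100·exp(−πζ/√(1−ζ²)).
πζ/√(1−ζ²) = π·0.430/√(1−0.185) = 1.496, so %OS = 100·e^(−1.496) = 22.4%.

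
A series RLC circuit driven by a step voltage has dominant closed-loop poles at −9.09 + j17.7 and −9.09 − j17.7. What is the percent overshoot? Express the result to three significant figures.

|pole| = ω_n = √(9.09² + 17.7²) = 19.9 rad/s; ζ = cos θ = σ/ω_n = 0.457.
Overshoot: exp(−π·0.457/√(1−0.457²)) = 0.199, i.e. 19.9%.

%OS ≈ 19.9%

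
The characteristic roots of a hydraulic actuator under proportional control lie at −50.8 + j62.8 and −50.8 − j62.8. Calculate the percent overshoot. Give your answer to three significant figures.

%OS ≈ 7.88%

With σ = 50.8, ω_d = 62.8: ω_n = √(σ²+ω_d²) = 80.8 rad/s, ζ = σ/ω_n = 0.629.
%OS = 100·exp(−πζ/√(1−ζ²)) = 7.88%.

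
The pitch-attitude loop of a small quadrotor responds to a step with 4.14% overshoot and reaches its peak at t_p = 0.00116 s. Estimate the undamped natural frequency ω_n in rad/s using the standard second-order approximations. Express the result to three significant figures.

ω_n ≈ 3860 rad/s

The overshoot fixes ζ = −ln(OS)/√(π²+ln²(OS)) = 0.712.
From t_p = π/ω_d, ω_d = π/0.00116 = 2710 rad/s, so ω_n = ω_d/√(1−ζ²) = 3860 rad/s.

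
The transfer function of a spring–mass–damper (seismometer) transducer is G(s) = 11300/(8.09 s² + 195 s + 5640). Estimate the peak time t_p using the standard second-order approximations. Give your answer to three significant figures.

Dividing through by 8.09: denominator becomes s² + 24.10 s + 697.2.
So ω_n = √697.2 = 26.4 rad/s and ζ = 24.10/(2·26.4) = 0.456.
ω_d = 26.4·√(1 − 0.456²) = 23.5 rad/s. t_p = π/ω_d = 0.134 s.

t_p ≈ 0.134 s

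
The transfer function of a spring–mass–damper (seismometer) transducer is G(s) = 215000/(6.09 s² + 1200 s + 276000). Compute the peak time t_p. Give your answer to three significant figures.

Dividing through by 6.09: denominator becomes s² + 197.0 s + 45320.
So ω_n = √45320 = 213 rad/s and ζ = 197.0/(2·213) = 0.463.
ω_d = 213·√(1 − 0.463²) = 189 rad/s. t_p = π/ω_d = 0.0166 s.

t_p ≈ 0.0166 s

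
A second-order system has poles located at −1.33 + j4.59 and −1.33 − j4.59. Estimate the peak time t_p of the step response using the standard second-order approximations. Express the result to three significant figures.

t_p = π/ω_d with ω_d = 4.59 (the imaginary part), so t_p = 0.684 s.

t_p ≈ 0.684 s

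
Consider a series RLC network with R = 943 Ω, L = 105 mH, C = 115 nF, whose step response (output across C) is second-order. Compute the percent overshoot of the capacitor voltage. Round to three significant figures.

For a series RLC circuit (capacitor voltage as output), ω_n = 1/√(LC) = 1/√(105 mH · 115 nF) = 9100 rad/s.
ζ = (R/2)·√(C/L) = (943/2)·√(115 nF/105 mH) = 0.493.
%OS = 100·exp(−πζ/√(1−ζ²)) = 16.8%.

%OS ≈ 16.8%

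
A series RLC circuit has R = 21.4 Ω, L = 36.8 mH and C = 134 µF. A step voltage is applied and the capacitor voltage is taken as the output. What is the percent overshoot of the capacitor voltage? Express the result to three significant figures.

%OS ≈ 7.02%

For a series RLC circuit (capacitor voltage as output), ω_n = 1/√(LC) = 1/√(36.8 mH · 134 µF) = 450 rad/s.
ζ = (R/2)·√(C/L) = (21.4/2)·√(134 µF/36.8 mH) = 0.646.
%OS = 100·exp(−πζ/√(1−ζ²)) = 7.02%.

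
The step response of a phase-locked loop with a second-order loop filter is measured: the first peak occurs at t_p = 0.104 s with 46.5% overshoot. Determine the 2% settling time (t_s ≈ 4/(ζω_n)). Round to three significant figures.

t_s ≈ 0.543 s

The overshoot fixes ζ = −ln(OS)/√(π²+ln²(OS)) = 0.237.
t_p = π/ω_d ⇒ ω_d = 30.2 rad/s; then ω_n = ω_d/√(1−ζ²) = 31.1 rad/s.
t_s ≈ 4/(ζω_n) = 4/(0.237·31.1) = 0.543 s.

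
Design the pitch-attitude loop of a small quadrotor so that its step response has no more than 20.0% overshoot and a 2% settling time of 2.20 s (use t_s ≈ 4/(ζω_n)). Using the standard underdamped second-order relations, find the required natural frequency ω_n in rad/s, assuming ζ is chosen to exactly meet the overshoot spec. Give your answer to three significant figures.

Inverting the overshoot relation: ζ = |ln 0.200|/√(π² + ln²0.200) = 0.456.
From t_s ≈ 4/(ζω_n): ω_n = 4/(ζ·t_s) = 4/(0.456·2.20) = 3.99 rad/s.

ω_n ≈ 3.99 rad/s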